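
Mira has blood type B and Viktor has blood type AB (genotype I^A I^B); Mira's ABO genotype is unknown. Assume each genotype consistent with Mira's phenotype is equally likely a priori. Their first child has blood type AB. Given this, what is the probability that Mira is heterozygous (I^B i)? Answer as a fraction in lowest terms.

Possible genotypes: Mira ∈ {I^B I^B, I^B i}; Viktor ∈ {I^A I^B}.
Weight each parental genotype pair by prior × P(type-AB child):
  I^B I^B × I^A I^B: posterior weight 2/3.
  I^B i × I^A I^B: posterior weight 1/3.
Sum the posterior weight over pairs where Mira is I^B i: 1/3.

1/3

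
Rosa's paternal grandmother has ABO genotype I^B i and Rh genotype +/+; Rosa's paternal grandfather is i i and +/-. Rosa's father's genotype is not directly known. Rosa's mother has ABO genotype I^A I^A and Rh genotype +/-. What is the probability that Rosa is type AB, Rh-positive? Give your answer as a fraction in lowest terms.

Rosa's father's ABO genotype from I^B i × i i: 1/2 I^B i, 1/2 i i.
Crossing each possibility with the mother I^A I^A and summing P(type AB): 1/2·1/2 + 1/2·0 = 1/4.
Similarly for Rh via the father's Rh distribution: P(Rh+) = 7/8.
Independent loci: 1/4 × 7/8 = 7/32.

7/32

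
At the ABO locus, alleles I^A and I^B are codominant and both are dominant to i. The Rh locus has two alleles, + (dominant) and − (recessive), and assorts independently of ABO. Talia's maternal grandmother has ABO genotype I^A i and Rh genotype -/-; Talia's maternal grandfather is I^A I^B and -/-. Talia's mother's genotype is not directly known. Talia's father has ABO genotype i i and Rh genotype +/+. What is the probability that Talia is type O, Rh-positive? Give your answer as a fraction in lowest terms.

Talia's mother's ABO genotype from I^A i × I^A I^B: 1/4 I^A I^A, 1/4 I^A I^B, 1/4 I^A i, 1/4 I^B i.
Crossing each possibility with the father i i and summing P(type O): 1/4·0 + 1/4·0 + 1/4·1/2 + 1/4·1/2 = 1/4.
Similarly for Rh via the mother's Rh distribution: P(Rh+) = 1.
Independent loci: 1/4 × 1 = 1/4.

1/4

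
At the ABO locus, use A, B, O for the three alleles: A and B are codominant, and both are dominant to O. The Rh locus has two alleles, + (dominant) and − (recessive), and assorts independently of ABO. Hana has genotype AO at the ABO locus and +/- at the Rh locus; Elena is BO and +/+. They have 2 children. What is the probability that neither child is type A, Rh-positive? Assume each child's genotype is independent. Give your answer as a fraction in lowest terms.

9/16

ABO cross AO × BO → 1/4 O, 1/4 A, 1/4 B, 1/4 AB.
Rh cross +/- × +/+ → 1 Rh+; so P(type A, Rh-positive) = 1/4 × 1 = 1/4 per child.
P(not type A, Rh-positive) = 3/4 for one child; (3/4)^2 = 9/16.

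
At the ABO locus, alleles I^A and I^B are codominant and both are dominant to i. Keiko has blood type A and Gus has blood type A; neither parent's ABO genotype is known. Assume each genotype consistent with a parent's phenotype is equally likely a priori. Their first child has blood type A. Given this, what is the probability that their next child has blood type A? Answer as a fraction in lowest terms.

19/20

Possible genotypes: Keiko ∈ {I^A I^A, I^A i}; Gus ∈ {I^A I^A, I^A i}.
Weight each parental genotype pair by prior × P(type-A child):
  I^A I^A × I^A I^A: posterior weight 4/15; P(next child type A) = 1.
  I^A I^A × I^A i: posterior weight 4/15; P(next child type A) = 1.
  I^A i × I^A I^A: posterior weight 4/15; P(next child type A) = 1.
  I^A i × I^A i: posterior weight 1/5; P(next child type A) = 3/4.
Weighted sum = 19/20.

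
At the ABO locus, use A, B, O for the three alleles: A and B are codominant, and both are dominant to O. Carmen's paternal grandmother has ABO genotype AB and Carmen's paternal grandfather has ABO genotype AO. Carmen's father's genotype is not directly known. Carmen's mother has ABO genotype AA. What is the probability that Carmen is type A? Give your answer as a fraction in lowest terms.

3/4

Carmen's father's ABO genotype from AB × AO: 1/4 AA, 1/4 AB, 1/4 AO, 1/4 BO.
Crossing each possibility with the mother AA and summing P(type A): 1/4·1 + 1/4·1/2 + 1/4·1 + 1/4·1/2 = 3/4.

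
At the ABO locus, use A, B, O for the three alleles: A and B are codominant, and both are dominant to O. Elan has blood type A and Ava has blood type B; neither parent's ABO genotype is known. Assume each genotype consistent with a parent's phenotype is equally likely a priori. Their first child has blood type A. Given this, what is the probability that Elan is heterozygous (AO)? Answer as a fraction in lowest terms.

Possible genotypes: Elan ∈ {AA, AO}; Ava ∈ {BB, BO}.
Weight each parental genotype pair by prior × P(type-A child):
  AA × BO: posterior weight 2/3.
  AO × BO: posterior weight 1/3.
Sum the posterior weight over pairs where Elan is AO: 1/3.

1/3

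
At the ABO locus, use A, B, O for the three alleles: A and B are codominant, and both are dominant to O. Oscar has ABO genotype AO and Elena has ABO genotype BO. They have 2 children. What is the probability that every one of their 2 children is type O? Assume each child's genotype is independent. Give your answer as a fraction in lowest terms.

ABO cross AO × BO → 1/4 O, 1/4 A, 1/4 B, 1/4 AB.
So P(type O) = 1/4 per child.
All 2 independent: (1/4)^2 = 1/16.

1/16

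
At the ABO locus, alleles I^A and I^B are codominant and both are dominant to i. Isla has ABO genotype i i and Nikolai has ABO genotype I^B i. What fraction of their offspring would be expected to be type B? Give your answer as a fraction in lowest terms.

1/2

ABO cross i i × I^B i → offspring phenotypes: 1/2 O, 1/2 B.
So P(type B) = 1/2.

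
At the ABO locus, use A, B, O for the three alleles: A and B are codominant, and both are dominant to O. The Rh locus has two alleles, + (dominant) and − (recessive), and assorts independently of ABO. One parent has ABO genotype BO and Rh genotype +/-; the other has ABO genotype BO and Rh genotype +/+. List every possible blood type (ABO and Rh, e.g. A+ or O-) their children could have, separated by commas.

O+, B+

Gametes from BO × BO give offspring ABO genotypes BB, BO, OO, i.e. phenotypes O, B.
Rh cross +/- × +/+ → phenotypes Rh+.
Combining independently: O+, B+.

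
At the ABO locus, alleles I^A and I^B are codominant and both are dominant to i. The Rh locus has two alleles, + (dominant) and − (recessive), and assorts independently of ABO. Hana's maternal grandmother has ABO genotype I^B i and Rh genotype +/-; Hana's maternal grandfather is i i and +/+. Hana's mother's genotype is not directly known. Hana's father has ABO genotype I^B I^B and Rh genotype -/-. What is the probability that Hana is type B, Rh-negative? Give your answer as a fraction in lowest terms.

Hana's mother's ABO genotype from I^B i × i i: 1/2 I^B i, 1/2 i i.
Crossing each possibility with the father I^B I^B and summing P(type B): 1/2·1 + 1/2·1 = 1.
Similarly for Rh via the mother's Rh distribution: P(Rh-) = 1/4.
Independent loci: 1 × 1/4 = 1/4.

1/4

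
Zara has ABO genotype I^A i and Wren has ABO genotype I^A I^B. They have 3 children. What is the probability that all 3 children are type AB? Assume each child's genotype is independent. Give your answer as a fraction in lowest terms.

ABO cross I^A i × I^A I^B → 1/2 A, 1/4 B, 1/4 AB.
So P(type AB) = 1/4 per child.
All 3 independent: (1/4)^3 = 1/64.

1/64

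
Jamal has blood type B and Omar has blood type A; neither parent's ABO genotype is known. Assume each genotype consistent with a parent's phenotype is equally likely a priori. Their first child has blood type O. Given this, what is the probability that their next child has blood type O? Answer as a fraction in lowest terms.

Possible genotypes: Jamal ∈ {BB, BO}; Omar ∈ {AA, AO}.
Weight each parental genotype pair by prior × P(type-O child):
  BO × AO: posterior weight 1; P(next child type O) = 1/4.
Weighted sum = 1/4.

1/4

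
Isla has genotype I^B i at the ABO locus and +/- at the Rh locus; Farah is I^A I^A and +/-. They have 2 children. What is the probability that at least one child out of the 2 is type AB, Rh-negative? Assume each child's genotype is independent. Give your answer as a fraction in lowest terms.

15/64

ABO cross I^B i × I^A I^A → 1/2 A, 1/2 AB.
Rh cross +/- × +/- → 3/4 Rh+, 1/4 Rh-; so P(type AB, Rh-negative) = 1/2 × 1/4 = 1/8 per child.
P(none) = (7/8)^2 = 49/64; P(at least one) = 1 − 49/64 = 15/64.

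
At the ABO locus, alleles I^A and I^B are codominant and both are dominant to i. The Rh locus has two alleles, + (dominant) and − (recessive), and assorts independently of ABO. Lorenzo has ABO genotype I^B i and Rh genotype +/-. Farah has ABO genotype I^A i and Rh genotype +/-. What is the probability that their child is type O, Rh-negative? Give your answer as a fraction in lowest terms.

1/16

ABO cross I^B i × I^A i → offspring phenotypes: 1/4 O, 1/4 A, 1/4 B, 1/4 AB.
Rh cross +/- × +/- → 3/4 Rh+, 1/4 Rh-.
Independent loci: P(type O, Rh-negative) = 1/4 × 1/4 = 1/16.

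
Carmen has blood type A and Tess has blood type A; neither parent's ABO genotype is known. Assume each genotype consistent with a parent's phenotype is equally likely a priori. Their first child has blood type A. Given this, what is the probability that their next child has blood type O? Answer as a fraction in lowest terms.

Possible genotypes: Carmen ∈ {I^A I^A, I^A i}; Tess ∈ {I^A I^A, I^A i}.
Weight each parental genotype pair by prior × P(type-A child):
  I^A I^A × I^A I^A: posterior weight 4/15; P(next child type O) = 0.
  I^A I^A × I^A i: posterior weight 4/15; P(next child type O) = 0.
  I^A i × I^A I^A: posterior weight 4/15; P(next child type O) = 0.
  I^A i × I^A i: posterior weight 1/5; P(next child type O) = 1/4.
Weighted sum = 1/20.

1/20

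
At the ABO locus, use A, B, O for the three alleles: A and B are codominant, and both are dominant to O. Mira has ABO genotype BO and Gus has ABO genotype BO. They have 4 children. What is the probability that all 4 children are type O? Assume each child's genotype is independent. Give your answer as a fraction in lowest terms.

1/256

ABO cross BO × BO → 1/4 O, 3/4 B.
So P(type O) = 1/4 per child.
All 4 independent: (1/4)^4 = 1/256.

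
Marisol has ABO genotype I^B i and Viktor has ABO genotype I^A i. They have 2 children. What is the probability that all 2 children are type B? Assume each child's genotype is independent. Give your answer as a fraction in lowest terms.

ABO cross I^B i × I^A i → 1/4 O, 1/4 A, 1/4 B, 1/4 AB.
So P(type B) = 1/4 per child.
All 2 independent: (1/4)^2 = 1/16.

1/16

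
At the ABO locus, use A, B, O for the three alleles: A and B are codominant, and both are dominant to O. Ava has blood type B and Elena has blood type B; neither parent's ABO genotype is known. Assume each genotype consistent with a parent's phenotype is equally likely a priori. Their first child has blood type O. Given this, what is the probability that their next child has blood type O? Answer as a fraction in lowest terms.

Possible genotypes: Ava ∈ {BB, BO}; Elena ∈ {BB, BO}.
Weight each parental genotype pair by prior × P(type-O child):
  BO × BO: posterior weight 1; P(next child type O) = 1/4.
Weighted sum = 1/4.

1/4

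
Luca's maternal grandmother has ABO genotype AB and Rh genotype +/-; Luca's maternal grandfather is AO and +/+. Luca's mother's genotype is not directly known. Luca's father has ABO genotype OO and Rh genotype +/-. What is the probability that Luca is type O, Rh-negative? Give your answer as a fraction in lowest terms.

Luca's mother's ABO genotype from AB × AO: 1/4 AA, 1/4 AB, 1/4 AO, 1/4 BO.
Crossing each possibility with the father OO and summing P(type O): 1/4·0 + 1/4·0 + 1/4·1/2 + 1/4·1/2 = 1/4.
Similarly for Rh via the mother's Rh distribution: P(Rh-) = 1/8.
Independent loci: 1/4 × 1/8 = 1/32.

1/32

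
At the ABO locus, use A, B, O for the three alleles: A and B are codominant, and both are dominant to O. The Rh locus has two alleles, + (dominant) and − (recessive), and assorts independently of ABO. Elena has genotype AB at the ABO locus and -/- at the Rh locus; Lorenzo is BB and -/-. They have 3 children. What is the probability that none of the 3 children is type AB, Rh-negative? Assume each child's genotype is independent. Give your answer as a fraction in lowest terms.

1/8

ABO cross AB × BB → 1/2 B, 1/2 AB.
Rh cross -/- × -/- → 1 Rh-; so P(type AB, Rh-negative) = 1/2 × 1 = 1/2 per child.
P(not type AB, Rh-negative) = 1/2 for one child; (1/2)^3 = 1/8.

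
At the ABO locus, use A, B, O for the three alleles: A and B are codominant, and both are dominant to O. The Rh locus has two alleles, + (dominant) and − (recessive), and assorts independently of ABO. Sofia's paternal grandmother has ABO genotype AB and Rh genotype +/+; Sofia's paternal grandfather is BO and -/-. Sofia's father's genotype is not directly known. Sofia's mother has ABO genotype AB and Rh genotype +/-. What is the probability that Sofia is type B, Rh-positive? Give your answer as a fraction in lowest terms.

Sofia's father's ABO genotype from AB × BO: 1/4 AB, 1/4 AO, 1/4 BB, 1/4 BO.
Crossing each possibility with the mother AB and summing P(type B): 1/4·1/4 + 1/4·1/4 + 1/4·1/2 + 1/4·1/2 = 3/8.
Similarly for Rh via the father's Rh distribution: P(Rh+) = 3/4.
Independent loci: 3/8 × 3/4 = 9/32.

9/32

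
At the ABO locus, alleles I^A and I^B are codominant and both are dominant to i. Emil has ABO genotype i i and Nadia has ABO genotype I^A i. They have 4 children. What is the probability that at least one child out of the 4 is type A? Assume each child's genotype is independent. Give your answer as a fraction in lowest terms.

15/16

ABO cross i i × I^A i → 1/2 O, 1/2 A.
So P(type A) = 1/2 per child.
P(none) = (1/2)^4 = 1/16; P(at least one) = 1 − 1/16 = 15/16.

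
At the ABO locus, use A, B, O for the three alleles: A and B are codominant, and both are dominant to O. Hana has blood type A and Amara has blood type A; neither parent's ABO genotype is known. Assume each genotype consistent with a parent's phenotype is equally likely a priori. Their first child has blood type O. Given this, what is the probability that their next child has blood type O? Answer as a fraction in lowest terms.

1/4

Possible genotypes: Hana ∈ {AA, AO}; Amara ∈ {AA, AO}.
Weight each parental genotype pair by prior × P(type-O child):
  AO × AO: posterior weight 1; P(next child type O) = 1/4.
Weighted sum = 1/4.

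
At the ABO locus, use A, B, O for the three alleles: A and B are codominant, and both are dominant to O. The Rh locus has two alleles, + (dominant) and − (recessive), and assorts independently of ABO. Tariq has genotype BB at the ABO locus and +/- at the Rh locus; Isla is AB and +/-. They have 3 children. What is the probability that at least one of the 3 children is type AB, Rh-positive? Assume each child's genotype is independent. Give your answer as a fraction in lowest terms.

ABO cross BB × AB → 1/2 B, 1/2 AB.
Rh cross +/- × +/- → 3/4 Rh+, 1/4 Rh-; so P(type AB, Rh-positive) = 1/2 × 3/4 = 3/8 per child.
P(none) = (5/8)^3 = 125/512; P(at least one) = 1 − 125/512 = 387/512.

387/512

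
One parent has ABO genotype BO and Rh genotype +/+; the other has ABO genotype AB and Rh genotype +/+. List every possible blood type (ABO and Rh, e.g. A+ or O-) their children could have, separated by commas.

A+, B+, AB+

Gametes from BO × AB give offspring ABO genotypes AB, AO, BB, BO, i.e. phenotypes A, B, AB.
Rh cross +/+ × +/+ → phenotypes Rh+.
Combining independently: A+, B+, AB+.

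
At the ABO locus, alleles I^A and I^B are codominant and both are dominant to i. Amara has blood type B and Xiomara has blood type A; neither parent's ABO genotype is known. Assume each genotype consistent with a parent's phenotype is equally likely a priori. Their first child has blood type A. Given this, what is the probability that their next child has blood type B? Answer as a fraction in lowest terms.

Possible genotypes: Amara ∈ {I^B I^B, I^B i}; Xiomara ∈ {I^A I^A, I^A i}.
Weight each parental genotype pair by prior × P(type-A child):
  I^B i × I^A I^A: posterior weight 2/3; P(next child type B) = 0.
  I^B i × I^A i: posterior weight 1/3; P(next child type B) = 1/4.
Weighted sum = 1/12.

1/12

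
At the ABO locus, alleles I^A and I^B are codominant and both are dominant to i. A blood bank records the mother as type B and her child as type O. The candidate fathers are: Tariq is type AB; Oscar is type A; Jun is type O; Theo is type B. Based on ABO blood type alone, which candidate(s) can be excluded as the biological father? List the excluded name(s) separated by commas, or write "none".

A candidate is excluded only if no genotype consistent with his phenotype could produce a type O child with a type B mother.
Tariq (type AB): no genotype consistent with that phenotype can produce a type-O child with a type-B mother.

Tariq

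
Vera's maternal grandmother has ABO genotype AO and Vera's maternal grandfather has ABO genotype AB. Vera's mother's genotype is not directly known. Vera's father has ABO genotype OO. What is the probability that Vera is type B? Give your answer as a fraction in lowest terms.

1/4

Vera's mother's ABO genotype from AO × AB: 1/4 AA, 1/4 AB, 1/4 AO, 1/4 BO.
Crossing each possibility with the father OO and summing P(type B): 1/4·0 + 1/4·1/2 + 1/4·0 + 1/4·1/2 = 1/4.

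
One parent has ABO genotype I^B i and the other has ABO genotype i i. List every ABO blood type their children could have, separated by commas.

Gametes from I^B i × i i give offspring ABO genotypes I^B i, i i, i.e. phenotypes O, B.

O, B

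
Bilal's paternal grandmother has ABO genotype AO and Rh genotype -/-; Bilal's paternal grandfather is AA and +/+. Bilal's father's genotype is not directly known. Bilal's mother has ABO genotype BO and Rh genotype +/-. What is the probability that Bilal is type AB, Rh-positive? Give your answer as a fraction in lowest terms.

9/32

Bilal's father's ABO genotype from AO × AA: 1/2 AA, 1/2 AO.
Crossing each possibility with the mother BO and summing P(type AB): 1/2·1/2 + 1/2·1/4 = 3/8.
Similarly for Rh via the father's Rh distribution: P(Rh+) = 3/4.
Independent loci: 3/8 × 3/4 = 9/32.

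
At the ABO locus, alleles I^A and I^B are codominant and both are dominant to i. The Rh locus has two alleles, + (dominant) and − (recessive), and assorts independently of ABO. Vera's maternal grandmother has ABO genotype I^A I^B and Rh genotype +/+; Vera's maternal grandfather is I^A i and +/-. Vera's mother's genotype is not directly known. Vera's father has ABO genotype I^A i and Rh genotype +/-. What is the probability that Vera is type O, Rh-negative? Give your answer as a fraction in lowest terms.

1/64

Vera's mother's ABO genotype from I^A I^B × I^A i: 1/4 I^A I^A, 1/4 I^A I^B, 1/4 I^A i, 1/4 I^B i.
Crossing each possibility with the father I^A i and summing P(type O): 1/4·0 + 1/4·0 + 1/4·1/4 + 1/4·1/4 = 1/8.
Similarly for Rh via the mother's Rh distribution: P(Rh-) = 1/8.
Independent loci: 1/8 × 1/8 = 1/64.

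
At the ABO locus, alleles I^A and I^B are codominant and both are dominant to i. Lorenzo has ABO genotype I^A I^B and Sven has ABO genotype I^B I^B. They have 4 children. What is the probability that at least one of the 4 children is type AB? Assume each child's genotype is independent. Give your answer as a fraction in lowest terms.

ABO cross I^A I^B × I^B I^B → 1/2 B, 1/2 AB.
So P(type AB) = 1/2 per child.
P(none) = (1/2)^4 = 1/16; P(at least one) = 1 − 1/16 = 15/16.

15/16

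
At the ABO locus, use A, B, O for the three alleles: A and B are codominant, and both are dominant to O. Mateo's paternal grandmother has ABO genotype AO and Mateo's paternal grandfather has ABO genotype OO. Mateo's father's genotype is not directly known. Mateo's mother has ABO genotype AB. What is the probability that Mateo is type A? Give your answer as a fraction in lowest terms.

1/2

Mateo's father's ABO genotype from AO × OO: 1/2 AO, 1/2 OO.
Crossing each possibility with the mother AB and summing P(type A): 1/2·1/2 + 1/2·1/2 = 1/2.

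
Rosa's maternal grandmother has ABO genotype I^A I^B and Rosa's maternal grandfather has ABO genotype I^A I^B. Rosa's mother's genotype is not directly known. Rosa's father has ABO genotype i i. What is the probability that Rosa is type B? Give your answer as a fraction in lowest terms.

Rosa's mother's ABO genotype from I^A I^B × I^A I^B: 1/4 I^A I^A, 1/2 I^A I^B, 1/4 I^B I^B.
Crossing each possibility with the father i i and summing P(type B): 1/4·0 + 1/2·1/2 + 1/4·1 = 1/2.

1/2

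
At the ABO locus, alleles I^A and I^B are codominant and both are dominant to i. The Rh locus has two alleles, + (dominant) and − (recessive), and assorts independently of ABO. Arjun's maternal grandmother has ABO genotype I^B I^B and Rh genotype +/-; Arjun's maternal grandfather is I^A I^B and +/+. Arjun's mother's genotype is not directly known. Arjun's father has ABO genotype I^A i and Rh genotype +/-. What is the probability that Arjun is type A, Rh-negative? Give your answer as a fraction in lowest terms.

Arjun's mother's ABO genotype from I^B I^B × I^A I^B: 1/2 I^A I^B, 1/2 I^B I^B.
Crossing each possibility with the father I^A i and summing P(type A): 1/2·1/2 + 1/2·0 = 1/4.
Similarly for Rh via the mother's Rh distribution: P(Rh-) = 1/8.
Independent loci: 1/4 × 1/8 = 1/32.

1/32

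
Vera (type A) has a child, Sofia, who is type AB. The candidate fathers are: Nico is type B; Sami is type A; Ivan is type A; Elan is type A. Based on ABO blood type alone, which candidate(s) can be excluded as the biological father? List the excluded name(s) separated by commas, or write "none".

Sami, Ivan, Elan

A candidate is excluded only if no genotype consistent with his phenotype could produce a type AB child with a type A mother.
Sami (type A): no genotype consistent with that phenotype can produce a type-AB child with a type-A mother.
Ivan (type A): no genotype consistent with that phenotype can produce a type-AB child with a type-A mother.
Elan (type A): no genotype consistent with that phenotype can produce a type-AB child with a type-A mother.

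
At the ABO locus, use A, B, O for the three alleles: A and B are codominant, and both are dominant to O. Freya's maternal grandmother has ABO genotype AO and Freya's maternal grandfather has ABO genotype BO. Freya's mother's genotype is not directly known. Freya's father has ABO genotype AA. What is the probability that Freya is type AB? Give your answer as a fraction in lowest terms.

Freya's mother's ABO genotype from AO × BO: 1/4 AB, 1/4 AO, 1/4 BO, 1/4 OO.
Crossing each possibility with the father AA and summing P(type AB): 1/4·1/2 + 1/4·0 + 1/4·1/2 + 1/4·0 = 1/4.

1/4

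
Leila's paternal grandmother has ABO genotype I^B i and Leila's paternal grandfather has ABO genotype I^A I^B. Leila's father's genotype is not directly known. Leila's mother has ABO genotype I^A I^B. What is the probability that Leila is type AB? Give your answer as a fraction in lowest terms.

Leila's father's ABO genotype from I^B i × I^A I^B: 1/4 I^A I^B, 1/4 I^A i, 1/4 I^B I^B, 1/4 I^B i.
Crossing each possibility with the mother I^A I^B and summing P(type AB): 1/4·1/2 + 1/4·1/4 + 1/4·1/2 + 1/4·1/4 = 3/8.

3/8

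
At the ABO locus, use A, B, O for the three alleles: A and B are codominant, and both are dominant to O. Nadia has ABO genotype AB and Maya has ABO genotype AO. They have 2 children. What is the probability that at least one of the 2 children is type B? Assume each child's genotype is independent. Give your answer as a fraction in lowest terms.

ABO cross AB × AO → 1/2 A, 1/4 B, 1/4 AB.
So P(type B) = 1/4 per child.
P(none) = (3/4)^2 = 9/16; P(at least one) = 1 − 9/16 = 7/16.

7/16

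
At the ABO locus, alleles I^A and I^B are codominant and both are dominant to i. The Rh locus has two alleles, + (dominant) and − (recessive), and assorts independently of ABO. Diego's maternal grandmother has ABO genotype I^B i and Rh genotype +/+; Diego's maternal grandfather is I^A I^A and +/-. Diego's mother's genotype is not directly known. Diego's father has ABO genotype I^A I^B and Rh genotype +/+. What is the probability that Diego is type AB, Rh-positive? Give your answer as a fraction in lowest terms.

Diego's mother's ABO genotype from I^B i × I^A I^A: 1/2 I^A I^B, 1/2 I^A i.
Crossing each possibility with the father I^A I^B and summing P(type AB): 1/2·1/2 + 1/2·1/4 = 3/8.
Similarly for Rh via the mother's Rh distribution: P(Rh+) = 1.
Independent loci: 3/8 × 1 = 3/8.

3/8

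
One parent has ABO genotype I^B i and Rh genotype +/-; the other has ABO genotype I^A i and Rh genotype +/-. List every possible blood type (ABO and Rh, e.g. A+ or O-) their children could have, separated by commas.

O+, O-, A+, A-, B+, B-, AB+, AB-

Gametes from I^B i × I^A i give offspring ABO genotypes I^A I^B, I^A i, I^B i, i i, i.e. phenotypes O, A, B, AB.
Rh cross +/- × +/- → phenotypes Rh+, Rh-.
Combining independently: O+, O-, A+, A-, B+, B-, AB+, AB-.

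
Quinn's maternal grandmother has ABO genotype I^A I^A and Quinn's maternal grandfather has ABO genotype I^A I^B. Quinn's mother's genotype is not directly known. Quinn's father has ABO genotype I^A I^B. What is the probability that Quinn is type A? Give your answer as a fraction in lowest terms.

3/8

Quinn's mother's ABO genotype from I^A I^A × I^A I^B: 1/2 I^A I^A, 1/2 I^A I^B.
Crossing each possibility with the father I^A I^B and summing P(type A): 1/2·1/2 + 1/2·1/4 = 3/8.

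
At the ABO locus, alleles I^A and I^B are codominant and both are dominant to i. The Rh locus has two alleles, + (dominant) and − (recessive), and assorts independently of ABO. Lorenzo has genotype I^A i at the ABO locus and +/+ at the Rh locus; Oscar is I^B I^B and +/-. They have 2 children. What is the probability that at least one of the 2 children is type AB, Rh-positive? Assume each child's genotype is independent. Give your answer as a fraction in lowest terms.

ABO cross I^A i × I^B I^B → 1/2 B, 1/2 AB.
Rh cross +/+ × +/- → 1 Rh+; so P(type AB, Rh-positive) = 1/2 × 1 = 1/2 per child.
P(none) = (1/2)^2 = 1/4; P(at least one) = 1 − 1/4 = 3/4.

3/4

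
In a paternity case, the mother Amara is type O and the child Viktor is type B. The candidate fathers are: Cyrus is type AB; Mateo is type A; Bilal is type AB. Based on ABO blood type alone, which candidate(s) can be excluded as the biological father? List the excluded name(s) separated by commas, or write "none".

Mateo

A candidate is excluded only if no genotype consistent with his phenotype could produce a type B child with a type O mother.
Mateo (type A): no genotype consistent with that phenotype can produce a type-B child with a type-O mother.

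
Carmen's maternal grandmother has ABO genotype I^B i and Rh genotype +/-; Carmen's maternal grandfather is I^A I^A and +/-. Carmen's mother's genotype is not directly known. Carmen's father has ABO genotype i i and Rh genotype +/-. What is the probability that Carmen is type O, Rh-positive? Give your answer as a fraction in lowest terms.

3/16

Carmen's mother's ABO genotype from I^B i × I^A I^A: 1/2 I^A I^B, 1/2 I^A i.
Crossing each possibility with the father i i and summing P(type O): 1/2·0 + 1/2·1/2 = 1/4.
Similarly for Rh via the mother's Rh distribution: P(Rh+) = 3/4.
Independent loci: 1/4 × 3/4 = 3/16.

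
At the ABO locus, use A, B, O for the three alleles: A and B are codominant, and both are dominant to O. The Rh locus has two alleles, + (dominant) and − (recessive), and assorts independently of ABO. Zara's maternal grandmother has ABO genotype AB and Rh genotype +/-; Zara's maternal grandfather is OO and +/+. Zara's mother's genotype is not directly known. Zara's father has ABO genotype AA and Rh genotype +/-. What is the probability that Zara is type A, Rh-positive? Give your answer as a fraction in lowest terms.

21/32

Zara's mother's ABO genotype from AB × OO: 1/2 AO, 1/2 BO.
Crossing each possibility with the father AA and summing P(type A): 1/2·1 + 1/2·1/2 = 3/4.
Similarly for Rh via the mother's Rh distribution: P(Rh+) = 7/8.
Independent loci: 3/4 × 7/8 = 21/32.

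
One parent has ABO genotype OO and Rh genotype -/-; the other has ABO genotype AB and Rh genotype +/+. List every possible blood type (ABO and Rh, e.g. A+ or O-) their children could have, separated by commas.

A+, B+

Gametes from OO × AB give offspring ABO genotypes AO, BO, i.e. phenotypes A, B.
Rh cross -/- × +/+ → phenotypes Rh+.
Combining independently: A+, B+.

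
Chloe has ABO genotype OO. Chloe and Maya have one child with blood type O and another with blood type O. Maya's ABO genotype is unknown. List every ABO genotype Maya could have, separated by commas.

For each candidate genotype of Maya, check whether crossing it with OO can produce every observed child phenotype.
  AA → possible child types {A} ✗
  AB → possible child types {A, B} ✗
  AO → possible child types {O, A} ✓
  BB → possible child types {B} ✗
  BO → possible child types {O, B} ✓
  OO → possible child types {O} ✓

AO, BO, OO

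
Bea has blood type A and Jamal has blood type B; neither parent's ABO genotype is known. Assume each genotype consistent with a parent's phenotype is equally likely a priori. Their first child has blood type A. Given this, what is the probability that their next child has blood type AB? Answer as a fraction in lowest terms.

Possible genotypes: Bea ∈ {I^A I^A, I^A i}; Jamal ∈ {I^B I^B, I^B i}.
Weight each parental genotype pair by prior × P(type-A child):
  I^A I^A × I^B i: posterior weight 2/3; P(next child type AB) = 1/2.
  I^A i × I^B i: posterior weight 1/3; P(next child type AB) = 1/4.
Weighted sum = 5/12.

5/12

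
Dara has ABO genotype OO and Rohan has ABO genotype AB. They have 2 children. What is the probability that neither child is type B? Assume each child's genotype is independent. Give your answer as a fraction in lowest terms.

1/4

ABO cross OO × AB → 1/2 A, 1/2 B.
So P(type B) = 1/2 per child.
P(not type B) = 1/2 for one child; (1/2)^2 = 1/4.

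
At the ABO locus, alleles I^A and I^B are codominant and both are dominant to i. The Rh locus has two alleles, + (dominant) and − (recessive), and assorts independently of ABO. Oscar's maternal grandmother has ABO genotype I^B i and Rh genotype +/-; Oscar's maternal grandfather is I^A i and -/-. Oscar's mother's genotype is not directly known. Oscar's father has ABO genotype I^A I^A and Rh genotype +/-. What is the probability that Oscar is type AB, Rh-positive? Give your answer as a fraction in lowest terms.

5/32

Oscar's mother's ABO genotype from I^B i × I^A i: 1/4 I^A I^B, 1/4 I^A i, 1/4 I^B i, 1/4 i i.
Crossing each possibility with the father I^A I^A and summing P(type AB): 1/4·1/2 + 1/4·0 + 1/4·1/2 + 1/4·0 = 1/4.
Similarly for Rh via the mother's Rh distribution: P(Rh+) = 5/8.
Independent loci: 1/4 × 5/8 = 5/32.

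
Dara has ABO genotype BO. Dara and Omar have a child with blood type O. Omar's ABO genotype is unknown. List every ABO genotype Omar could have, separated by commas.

AO, BO, OO

For each candidate genotype of Omar, check whether crossing it with BO can produce every observed child phenotype.
  AA → possible child types {A, AB} ✗
  AB → possible child types {A, B, AB} ✗
  AO → possible child types {O, A, B, AB} ✓
  BB → possible child types {B} ✗
  BO → possible child types {O, B} ✓
  OO → possible child types {O, B} ✓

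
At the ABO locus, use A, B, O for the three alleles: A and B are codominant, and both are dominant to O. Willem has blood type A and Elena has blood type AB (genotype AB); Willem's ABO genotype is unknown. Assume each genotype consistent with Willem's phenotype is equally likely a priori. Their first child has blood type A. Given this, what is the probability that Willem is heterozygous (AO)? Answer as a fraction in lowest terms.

1/2

Possible genotypes: Willem ∈ {AA, AO}; Elena ∈ {AB}.
Weight each parental genotype pair by prior × P(type-A child):
  AA × AB: posterior weight 1/2.
  AO × AB: posterior weight 1/2.
Sum the posterior weight over pairs where Willem is AO: 1/2.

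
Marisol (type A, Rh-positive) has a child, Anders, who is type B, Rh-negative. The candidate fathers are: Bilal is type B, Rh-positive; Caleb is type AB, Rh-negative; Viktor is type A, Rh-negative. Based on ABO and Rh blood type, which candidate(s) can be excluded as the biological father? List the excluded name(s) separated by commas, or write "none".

Viktor

A candidate is excluded only if no genotype consistent with his phenotype could produce a type B, Rh-negative child with a type A, Rh-positive mother.
Viktor (type A, Rh-): no genotype consistent with that phenotype can produce a type-B Rh- child with a type-A mother.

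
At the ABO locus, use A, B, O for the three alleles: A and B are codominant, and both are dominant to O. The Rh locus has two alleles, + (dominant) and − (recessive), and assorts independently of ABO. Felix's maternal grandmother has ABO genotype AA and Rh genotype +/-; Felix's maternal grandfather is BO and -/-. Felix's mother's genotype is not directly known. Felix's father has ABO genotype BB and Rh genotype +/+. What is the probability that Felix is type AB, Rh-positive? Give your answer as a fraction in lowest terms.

Felix's mother's ABO genotype from AA × BO: 1/2 AB, 1/2 AO.
Crossing each possibility with the father BB and summing P(type AB): 1/2·1/2 + 1/2·1/2 = 1/2.
Similarly for Rh via the mother's Rh distribution: P(Rh+) = 1.
Independent loci: 1/2 × 1 = 1/2.

1/2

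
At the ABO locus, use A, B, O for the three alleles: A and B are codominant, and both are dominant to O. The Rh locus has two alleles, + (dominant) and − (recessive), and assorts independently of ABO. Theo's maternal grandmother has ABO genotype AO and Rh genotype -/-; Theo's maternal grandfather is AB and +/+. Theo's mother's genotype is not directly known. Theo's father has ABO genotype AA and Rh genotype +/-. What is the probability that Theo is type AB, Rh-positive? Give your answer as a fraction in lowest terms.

3/16

Theo's mother's ABO genotype from AO × AB: 1/4 AA, 1/4 AB, 1/4 AO, 1/4 BO.
Crossing each possibility with the father AA and summing P(type AB): 1/4·0 + 1/4·1/2 + 1/4·0 + 1/4·1/2 = 1/4.
Similarly for Rh via the mother's Rh distribution: P(Rh+) = 3/4.
Independent loci: 1/4 × 3/4 = 3/16.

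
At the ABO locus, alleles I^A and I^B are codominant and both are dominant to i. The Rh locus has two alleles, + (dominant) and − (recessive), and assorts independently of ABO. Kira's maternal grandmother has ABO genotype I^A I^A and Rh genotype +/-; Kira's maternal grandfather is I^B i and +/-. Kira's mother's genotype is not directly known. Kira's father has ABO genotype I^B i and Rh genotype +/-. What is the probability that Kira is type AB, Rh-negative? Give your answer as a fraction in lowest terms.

1/16

Kira's mother's ABO genotype from I^A I^A × I^B i: 1/2 I^A I^B, 1/2 I^A i.
Crossing each possibility with the father I^B i and summing P(type AB): 1/2·1/4 + 1/2·1/4 = 1/4.
Similarly for Rh via the mother's Rh distribution: P(Rh-) = 1/4.
Independent loci: 1/4 × 1/4 = 1/16.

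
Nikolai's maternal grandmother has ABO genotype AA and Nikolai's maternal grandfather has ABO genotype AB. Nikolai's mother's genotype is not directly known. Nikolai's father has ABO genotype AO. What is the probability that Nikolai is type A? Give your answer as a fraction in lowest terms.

Nikolai's mother's ABO genotype from AA × AB: 1/2 AA, 1/2 AB.
Crossing each possibility with the father AO and summing P(type A): 1/2·1 + 1/2·1/2 = 3/4.

3/4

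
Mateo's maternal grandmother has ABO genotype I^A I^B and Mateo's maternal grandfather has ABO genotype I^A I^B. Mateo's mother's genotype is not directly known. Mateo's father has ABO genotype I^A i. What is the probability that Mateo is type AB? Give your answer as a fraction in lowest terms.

Mateo's mother's ABO genotype from I^A I^B × I^A I^B: 1/4 I^A I^A, 1/2 I^A I^B, 1/4 I^B I^B.
Crossing each possibility with the father I^A i and summing P(type AB): 1/4·0 + 1/2·1/4 + 1/4·1/2 = 1/4.

1/4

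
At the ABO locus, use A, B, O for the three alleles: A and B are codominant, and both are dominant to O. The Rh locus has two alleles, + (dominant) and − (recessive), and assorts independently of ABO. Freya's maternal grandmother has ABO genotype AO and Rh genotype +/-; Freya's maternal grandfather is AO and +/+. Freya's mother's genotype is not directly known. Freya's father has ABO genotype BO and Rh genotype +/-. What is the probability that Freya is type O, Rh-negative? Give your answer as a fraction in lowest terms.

1/32

Freya's mother's ABO genotype from AO × AO: 1/4 AA, 1/2 AO, 1/4 OO.
Crossing each possibility with the father BO and summing P(type O): 1/4·0 + 1/2·1/4 + 1/4·1/2 = 1/4.
Similarly for Rh via the mother's Rh distribution: P(Rh-) = 1/8.
Independent loci: 1/4 × 1/8 = 1/32.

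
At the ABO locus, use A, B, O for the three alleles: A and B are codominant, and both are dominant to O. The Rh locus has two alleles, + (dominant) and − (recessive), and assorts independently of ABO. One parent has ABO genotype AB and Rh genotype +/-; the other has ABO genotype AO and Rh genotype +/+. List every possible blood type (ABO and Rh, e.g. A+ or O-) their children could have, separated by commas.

A+, B+, AB+

Gametes from AB × AO give offspring ABO genotypes AA, AB, AO, BO, i.e. phenotypes A, B, AB.
Rh cross +/- × +/+ → phenotypes Rh+.
Combining independently: A+, B+, AB+.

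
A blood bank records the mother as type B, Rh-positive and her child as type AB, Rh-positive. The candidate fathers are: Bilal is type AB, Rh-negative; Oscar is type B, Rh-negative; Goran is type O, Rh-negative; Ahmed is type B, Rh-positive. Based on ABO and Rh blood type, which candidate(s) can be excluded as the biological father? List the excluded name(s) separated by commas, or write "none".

Oscar, Goran, Ahmed

A candidate is excluded only if no genotype consistent with his phenotype could produce a type AB, Rh-positive child with a type B, Rh-positive mother.
Oscar (type B, Rh-): no genotype consistent with that phenotype can produce a type-AB Rh+ child with a type-B mother.
Goran (type O, Rh-): no genotype consistent with that phenotype can produce a type-AB Rh+ child with a type-B mother.
Ahmed (type B, Rh+): no genotype consistent with that phenotype can produce a type-AB Rh+ child with a type-B mother.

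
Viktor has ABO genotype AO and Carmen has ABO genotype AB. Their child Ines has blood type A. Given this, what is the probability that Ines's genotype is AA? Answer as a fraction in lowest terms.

Cross AO × AB → 1/4 AA, 1/4 AB, 1/4 AO, 1/4 BO.
Type-A genotypes among offspring: AA (1/4), AO (1/4); total 1/2.
P(AA | type A) = (1/4) / (1/2) = 1/2.

1/2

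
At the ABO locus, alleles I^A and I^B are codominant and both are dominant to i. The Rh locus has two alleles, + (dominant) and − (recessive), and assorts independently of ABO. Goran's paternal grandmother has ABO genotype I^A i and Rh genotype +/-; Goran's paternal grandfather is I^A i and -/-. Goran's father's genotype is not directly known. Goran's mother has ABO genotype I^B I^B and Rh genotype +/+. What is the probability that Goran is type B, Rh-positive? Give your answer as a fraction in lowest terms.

Goran's father's ABO genotype from I^A i × I^A i: 1/4 I^A I^A, 1/2 I^A i, 1/4 i i.
Crossing each possibility with the mother I^B I^B and summing P(type B): 1/4·0 + 1/2·1/2 + 1/4·1 = 1/2.
Similarly for Rh via the father's Rh distribution: P(Rh+) = 1.
Independent loci: 1/2 × 1 = 1/2.

1/2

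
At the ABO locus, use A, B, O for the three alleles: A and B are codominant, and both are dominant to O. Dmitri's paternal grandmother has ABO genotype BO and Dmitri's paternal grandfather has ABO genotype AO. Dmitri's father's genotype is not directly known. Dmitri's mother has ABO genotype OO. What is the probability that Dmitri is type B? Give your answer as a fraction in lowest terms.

Dmitri's father's ABO genotype from BO × AO: 1/4 AB, 1/4 AO, 1/4 BO, 1/4 OO.
Crossing each possibility with the mother OO and summing P(type B): 1/4·1/2 + 1/4·0 + 1/4·1/2 + 1/4·0 = 1/4.

1/4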